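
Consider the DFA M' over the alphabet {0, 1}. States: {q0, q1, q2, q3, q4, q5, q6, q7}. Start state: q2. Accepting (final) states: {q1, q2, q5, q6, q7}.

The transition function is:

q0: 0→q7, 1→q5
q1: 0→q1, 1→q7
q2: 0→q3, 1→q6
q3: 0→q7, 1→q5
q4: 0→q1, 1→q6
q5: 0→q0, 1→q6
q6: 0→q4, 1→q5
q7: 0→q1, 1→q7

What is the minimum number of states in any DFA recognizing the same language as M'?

Start with accepting vs non-accepting: {q1,q2,q5,q6,q7} | {q0,q3,q4}.
Refine {q1,q2,q5,q6,q7} on symbol 0: members go to different blocks, giving {q2,q5,q6} and {q1,q7}.
The partition is now stable with 3 blocks: {q2,q5,q6} | {q0,q3,q4} | {q1,q7}.

3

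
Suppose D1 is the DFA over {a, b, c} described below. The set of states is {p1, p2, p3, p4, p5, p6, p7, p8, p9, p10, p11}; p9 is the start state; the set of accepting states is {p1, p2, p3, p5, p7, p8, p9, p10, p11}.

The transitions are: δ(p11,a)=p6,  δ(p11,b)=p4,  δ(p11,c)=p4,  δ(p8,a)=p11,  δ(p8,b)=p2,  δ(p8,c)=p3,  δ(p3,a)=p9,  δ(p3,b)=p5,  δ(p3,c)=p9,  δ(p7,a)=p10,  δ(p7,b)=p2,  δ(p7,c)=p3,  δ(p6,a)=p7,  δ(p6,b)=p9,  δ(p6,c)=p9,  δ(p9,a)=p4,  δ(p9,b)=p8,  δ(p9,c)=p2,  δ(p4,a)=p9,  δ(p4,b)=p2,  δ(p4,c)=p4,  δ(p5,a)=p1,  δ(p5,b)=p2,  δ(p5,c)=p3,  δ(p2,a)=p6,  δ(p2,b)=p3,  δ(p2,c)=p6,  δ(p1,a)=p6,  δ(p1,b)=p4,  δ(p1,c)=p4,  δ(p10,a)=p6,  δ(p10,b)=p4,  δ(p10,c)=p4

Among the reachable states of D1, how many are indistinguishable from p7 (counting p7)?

3

Every state is reachable, so we keep all 11.
Start with accepting vs non-accepting: {p1,p2,p3,p5,p7,p8,p9,p10,p11} | {p4,p6}.
Split {p1,p2,p3,p5,p7,p8,p9,p10,p11} by δ(·,a) → {p1,p2,p9,p10,p11} and {p3,p5,p7,p8}.
Refine {p1,p2,p9,p10,p11} on symbol b: members go to different blocks, giving {p1,p10,p11} and {p2,p9}.
On input a, block {p4,p6} splits into {p4} and {p6}.
On input a, block {p3,p5,p7,p8} splits into {p5,p7,p8} and {p3}.
Refine {p2,p9} on symbol a: members go to different blocks, giving {p2} and {p9}.
Stable partition: {p1,p10,p11} | {p4} | {p5,p7,p8} | {p2} | {p6} | {p3} | {p9} — 7 equivalence classes.
State p7 belongs to the block {p5,p7,p8}, which has 3 states.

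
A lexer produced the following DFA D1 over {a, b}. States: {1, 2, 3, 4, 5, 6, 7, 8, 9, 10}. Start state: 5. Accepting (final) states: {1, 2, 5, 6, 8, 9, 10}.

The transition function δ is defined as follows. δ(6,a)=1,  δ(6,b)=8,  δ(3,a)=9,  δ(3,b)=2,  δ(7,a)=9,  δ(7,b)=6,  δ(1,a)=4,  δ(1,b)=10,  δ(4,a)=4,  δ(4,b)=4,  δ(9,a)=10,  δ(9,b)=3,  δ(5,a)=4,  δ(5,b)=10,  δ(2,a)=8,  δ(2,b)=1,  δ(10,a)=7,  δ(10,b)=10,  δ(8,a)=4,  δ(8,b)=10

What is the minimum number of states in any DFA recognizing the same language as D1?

All states are reachable from the start state.
Start with accepting vs non-accepting: {1,2,5,6,8,9,10} | {3,4,7}.
Refine {1,2,5,6,8,9,10} on symbol a: members go to different blocks, giving {1,5,8,10} and {2,6,9}.
On input a, block {3,4,7} splits into {3,7} and {4}.
Refine {1,5,8,10} on symbol a: members go to different blocks, giving {1,5,8} and {10}.
Refine {2,6,9} on symbol a: members go to different blocks, giving {2,6} and {9}.
Stable partition: {1,5,8} | {3,7} | {2,6} | {4} | {10} | {9} — 6 equivalence classes.

6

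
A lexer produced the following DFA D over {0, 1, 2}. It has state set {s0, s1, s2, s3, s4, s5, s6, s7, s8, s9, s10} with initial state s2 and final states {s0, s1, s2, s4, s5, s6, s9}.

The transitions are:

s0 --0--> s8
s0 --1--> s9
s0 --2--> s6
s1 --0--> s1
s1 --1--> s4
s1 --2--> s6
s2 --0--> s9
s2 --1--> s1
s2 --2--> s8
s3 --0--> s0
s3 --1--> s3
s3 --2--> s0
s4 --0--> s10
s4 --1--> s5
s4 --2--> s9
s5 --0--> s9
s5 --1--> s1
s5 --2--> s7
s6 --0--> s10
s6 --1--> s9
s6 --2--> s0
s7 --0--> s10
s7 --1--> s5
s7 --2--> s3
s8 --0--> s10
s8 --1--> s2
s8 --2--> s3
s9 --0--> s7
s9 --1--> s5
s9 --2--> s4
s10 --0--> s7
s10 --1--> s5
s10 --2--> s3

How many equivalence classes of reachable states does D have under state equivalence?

Start with accepting vs non-accepting: {s0,s1,s2,s4,s5,s6,s9} | {s3,s7,s8,s10}.
Split {s0,s1,s2,s4,s5,s6,s9} by δ(·,0) → {s0,s4,s6,s9} and {s1,s2,s5}.
Refine {s0,s4,s6,s9} on symbol 1: members go to different blocks, giving {s0,s6} and {s4,s9}.
On input 0, block {s3,s7,s8,s10} splits into {s7,s8,s10} and {s3}.
Refine {s1,s2,s5} on symbol 0: members go to different blocks, giving {s2,s5} and {s1}.
No further refinement is possible. Final partition (6 blocks): {s0,s6} | {s7,s8,s10} | {s2,s5} | {s4,s9} | {s3} | {s1}.

6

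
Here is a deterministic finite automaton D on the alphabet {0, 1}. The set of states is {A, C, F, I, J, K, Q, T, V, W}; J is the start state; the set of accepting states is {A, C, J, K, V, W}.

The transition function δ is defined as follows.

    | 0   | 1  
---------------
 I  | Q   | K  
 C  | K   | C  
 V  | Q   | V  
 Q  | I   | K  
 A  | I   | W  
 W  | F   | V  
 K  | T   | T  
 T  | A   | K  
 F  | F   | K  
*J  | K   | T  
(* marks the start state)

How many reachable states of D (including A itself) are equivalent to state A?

3

Reachable states from the start: {A,F,I,J,K,Q,T,V,W}. Unreachable: {C} — drop them.
P0 = {A,J,K,V,W} | {F,I,Q,T}.
Split {A,J,K,V,W} by δ(·,0) → {A,K,V,W} and {J}.
On input 1, block {A,K,V,W} splits into {A,V,W} and {K}.
On input 0, block {F,I,Q,T} splits into {F,I,Q} and {T}.
Stable partition: {A,V,W} | {F,I,Q} | {J} | {K} | {T} — 5 equivalence classes.
State A belongs to the block {A,V,W}, which has 3 states.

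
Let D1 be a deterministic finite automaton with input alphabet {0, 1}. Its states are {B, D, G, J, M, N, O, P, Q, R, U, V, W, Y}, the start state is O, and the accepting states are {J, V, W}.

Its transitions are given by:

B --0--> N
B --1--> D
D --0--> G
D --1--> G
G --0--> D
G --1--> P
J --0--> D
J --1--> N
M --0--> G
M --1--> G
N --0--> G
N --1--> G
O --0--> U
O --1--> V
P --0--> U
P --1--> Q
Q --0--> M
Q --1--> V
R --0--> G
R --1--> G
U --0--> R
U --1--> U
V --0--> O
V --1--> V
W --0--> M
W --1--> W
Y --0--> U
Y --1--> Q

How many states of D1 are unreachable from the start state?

No path from O leads to B, J, N, W, Y; the other 9 states are all reachable.

5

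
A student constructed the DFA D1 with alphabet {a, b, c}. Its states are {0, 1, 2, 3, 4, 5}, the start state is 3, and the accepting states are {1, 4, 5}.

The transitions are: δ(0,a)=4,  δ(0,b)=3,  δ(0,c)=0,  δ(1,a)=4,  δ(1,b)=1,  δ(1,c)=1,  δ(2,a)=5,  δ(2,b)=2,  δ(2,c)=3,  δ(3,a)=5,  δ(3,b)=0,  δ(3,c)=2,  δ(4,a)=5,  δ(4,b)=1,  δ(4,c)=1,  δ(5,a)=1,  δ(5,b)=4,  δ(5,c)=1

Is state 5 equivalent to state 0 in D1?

No

Start with accepting vs non-accepting: {1,4,5} | {0,2,3}.
The partition is now stable with 2 blocks: {1,4,5} | {0,2,3}.
5 and 0 end up in different blocks, so they are distinguishable. For instance, the string 'ε' is accepted from only 5.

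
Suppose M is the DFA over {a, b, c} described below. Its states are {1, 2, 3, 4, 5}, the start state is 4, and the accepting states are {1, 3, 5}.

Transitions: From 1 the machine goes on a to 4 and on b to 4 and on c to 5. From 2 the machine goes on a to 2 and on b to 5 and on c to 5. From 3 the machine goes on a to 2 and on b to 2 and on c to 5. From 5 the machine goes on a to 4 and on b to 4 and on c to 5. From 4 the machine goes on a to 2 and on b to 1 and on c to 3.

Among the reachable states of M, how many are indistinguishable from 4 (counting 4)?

Every state is reachable, so we keep all 5.
P0 = {1,3,5} | {2,4}.
The partition is now stable with 2 blocks: {1,3,5} | {2,4}.
State 4 belongs to the block {2,4}, which has 2 states.

2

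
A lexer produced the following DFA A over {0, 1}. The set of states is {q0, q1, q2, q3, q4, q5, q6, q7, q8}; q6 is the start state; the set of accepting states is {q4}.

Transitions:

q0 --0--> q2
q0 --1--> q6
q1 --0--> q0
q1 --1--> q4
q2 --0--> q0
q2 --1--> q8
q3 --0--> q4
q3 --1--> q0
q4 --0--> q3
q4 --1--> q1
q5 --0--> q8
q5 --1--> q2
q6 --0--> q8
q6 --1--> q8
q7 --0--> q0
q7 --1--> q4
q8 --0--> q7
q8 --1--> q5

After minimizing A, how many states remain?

8

Initial partition by acceptance: {q4} | {q0,q1,q2,q3,q5,q6,q7,q8}.
Refine {q0,q1,q2,q3,q5,q6,q7,q8} on symbol 0: members go to different blocks, giving {q0,q1,q2,q5,q6,q7,q8} and {q3}.
Split {q0,q1,q2,q5,q6,q7,q8} by δ(·,1) → {q0,q2,q5,q6,q8} and {q1,q7}.
On input 0, block {q0,q2,q5,q6,q8} splits into {q0,q2,q5,q6} and {q8}.
Refine {q0,q2,q5,q6} on symbol 0: members go to different blocks, giving {q0,q2} and {q5,q6}.
Refine {q0,q2} on symbol 1: members go to different blocks, giving {q0} and {q2}.
On input 1, block {q5,q6} splits into {q5} and {q6}.
The partition is now stable with 8 blocks: {q4} | {q0} | {q3} | {q1,q7} | {q8} | {q5} | {q2} | {q6}.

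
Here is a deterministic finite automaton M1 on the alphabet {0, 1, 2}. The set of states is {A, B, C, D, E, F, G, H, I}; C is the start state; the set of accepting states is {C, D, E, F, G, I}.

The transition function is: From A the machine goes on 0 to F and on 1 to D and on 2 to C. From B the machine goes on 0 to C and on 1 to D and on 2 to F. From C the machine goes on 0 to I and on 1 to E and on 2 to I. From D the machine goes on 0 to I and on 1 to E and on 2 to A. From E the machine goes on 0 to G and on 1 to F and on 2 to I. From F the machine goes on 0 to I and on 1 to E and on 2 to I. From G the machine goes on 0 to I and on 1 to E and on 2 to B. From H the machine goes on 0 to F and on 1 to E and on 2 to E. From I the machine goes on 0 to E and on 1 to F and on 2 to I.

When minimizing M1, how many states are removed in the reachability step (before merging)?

1

Starting at C and following transitions, the reachable set is {A, B, C, D, E, F, G, I}. That leaves H unreachable — 1 in total.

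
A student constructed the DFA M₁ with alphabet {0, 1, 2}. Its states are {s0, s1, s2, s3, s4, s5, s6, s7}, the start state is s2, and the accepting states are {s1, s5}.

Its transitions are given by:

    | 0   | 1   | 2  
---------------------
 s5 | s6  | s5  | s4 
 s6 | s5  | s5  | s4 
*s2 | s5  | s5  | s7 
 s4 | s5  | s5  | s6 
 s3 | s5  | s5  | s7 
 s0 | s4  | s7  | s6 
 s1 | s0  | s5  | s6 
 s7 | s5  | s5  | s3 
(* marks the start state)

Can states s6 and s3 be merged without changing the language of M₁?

First remove the unreachable states {s0,s1}; 6 states remain.
Start with accepting vs non-accepting: {s5} | {s2,s3,s4,s6,s7}.
No further refinement is possible. Final partition (2 blocks): {s5} | {s2,s3,s4,s6,s7}.
s6 and s3 lie in the same block of the stable partition, so they are equivalent — no string distinguishes them.

Yes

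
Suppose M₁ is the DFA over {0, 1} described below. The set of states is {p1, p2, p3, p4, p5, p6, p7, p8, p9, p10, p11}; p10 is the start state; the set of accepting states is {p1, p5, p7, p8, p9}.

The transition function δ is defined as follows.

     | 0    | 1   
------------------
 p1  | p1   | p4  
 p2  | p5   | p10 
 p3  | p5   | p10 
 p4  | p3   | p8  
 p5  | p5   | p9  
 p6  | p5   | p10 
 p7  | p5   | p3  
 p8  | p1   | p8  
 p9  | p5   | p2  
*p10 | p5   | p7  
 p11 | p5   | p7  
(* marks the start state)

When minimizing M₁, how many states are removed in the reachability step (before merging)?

5

No path from p10 leads to p1, p4, p6, p8, p11; the other 6 states are all reachable.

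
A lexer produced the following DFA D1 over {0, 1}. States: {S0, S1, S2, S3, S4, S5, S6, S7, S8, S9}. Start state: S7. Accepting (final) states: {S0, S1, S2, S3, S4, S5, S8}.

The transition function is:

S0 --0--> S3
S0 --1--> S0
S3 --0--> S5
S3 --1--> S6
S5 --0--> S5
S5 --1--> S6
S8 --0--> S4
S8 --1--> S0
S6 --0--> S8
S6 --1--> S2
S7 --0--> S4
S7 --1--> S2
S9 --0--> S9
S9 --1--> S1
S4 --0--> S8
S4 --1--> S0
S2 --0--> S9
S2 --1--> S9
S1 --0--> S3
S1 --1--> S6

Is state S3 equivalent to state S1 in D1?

Yes

All states are reachable from the start state.
Start with accepting vs non-accepting: {S0,S1,S2,S3,S4,S5,S8} | {S6,S7,S9}.
Refine {S0,S1,S2,S3,S4,S5,S8} on symbol 0: members go to different blocks, giving {S0,S1,S3,S4,S5,S8} and {S2}.
On input 1, block {S0,S1,S3,S4,S5,S8} splits into {S0,S4,S8} and {S1,S3,S5}.
On input 0, block {S0,S4,S8} splits into {S4,S8} and {S0}.
Refine {S6,S7,S9} on symbol 0: members go to different blocks, giving {S6,S7} and {S9}.
The partition is now stable with 6 blocks: {S4,S8} | {S6,S7} | {S2} | {S1,S3,S5} | {S0} | {S9}.
S3 and S1 lie in the same block of the stable partition, so they are equivalent — no string distinguishes them.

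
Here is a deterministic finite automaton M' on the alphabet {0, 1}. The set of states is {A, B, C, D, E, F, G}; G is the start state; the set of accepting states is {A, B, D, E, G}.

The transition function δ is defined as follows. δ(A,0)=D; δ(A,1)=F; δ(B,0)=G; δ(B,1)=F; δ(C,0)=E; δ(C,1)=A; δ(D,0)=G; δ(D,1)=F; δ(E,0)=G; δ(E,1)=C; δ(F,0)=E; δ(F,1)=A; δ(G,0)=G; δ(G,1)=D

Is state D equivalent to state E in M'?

Yes

States {B} cannot be reached from the start state, so discard them.
Initial partition by acceptance: {A,D,E,G} | {C,F}.
Refine {A,D,E,G} on symbol 1: members go to different blocks, giving {A,D,E} and {G}.
On input 0, block {A,D,E} splits into {D,E} and {A}.
Stable partition: {D,E} | {C,F} | {G} | {A} — 4 equivalence classes.
D and E lie in the same block of the stable partition, so they are equivalent — no string distinguishes them.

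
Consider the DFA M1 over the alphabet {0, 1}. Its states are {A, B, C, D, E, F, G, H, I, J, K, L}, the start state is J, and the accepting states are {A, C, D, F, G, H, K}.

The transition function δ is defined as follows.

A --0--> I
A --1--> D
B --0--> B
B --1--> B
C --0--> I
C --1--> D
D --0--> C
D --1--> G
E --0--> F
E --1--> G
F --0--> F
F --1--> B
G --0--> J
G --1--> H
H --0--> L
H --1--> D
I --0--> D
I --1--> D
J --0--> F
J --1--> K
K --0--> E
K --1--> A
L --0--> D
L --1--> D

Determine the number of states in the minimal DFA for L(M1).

P0 = {A,C,D,F,G,H,K} | {B,E,I,J,L}.
On input 0, block {A,C,D,F,G,H,K} splits into {A,C,G,H,K} and {D,F}.
Split {A,C,G,H,K} by δ(·,1) → {A,C,H} and {G,K}.
On input 0, block {B,E,I,J,L} splits into {E,I,J,L} and {B}.
Refine {E,I,J,L} on symbol 1: members go to different blocks, giving {E,J} and {I,L}.
Split {D,F} by δ(·,0) → {D} and {F}.
The partition is now stable with 7 blocks: {A,C,H} | {E,J} | {D} | {G,K} | {B} | {I,L} | {F}.

7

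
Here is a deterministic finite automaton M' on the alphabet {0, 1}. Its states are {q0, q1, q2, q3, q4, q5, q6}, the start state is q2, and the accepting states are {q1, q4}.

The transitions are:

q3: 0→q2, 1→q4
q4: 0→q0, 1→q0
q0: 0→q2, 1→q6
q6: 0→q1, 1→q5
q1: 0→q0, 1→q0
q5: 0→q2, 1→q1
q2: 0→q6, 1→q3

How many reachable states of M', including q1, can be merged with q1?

2

P0 = {q1,q4} | {q0,q2,q3,q5,q6}.
On input 0, block {q0,q2,q3,q5,q6} splits into {q0,q2,q3,q5} and {q6}.
Refine {q0,q2,q3,q5} on symbol 0: members go to different blocks, giving {q0,q3,q5} and {q2}.
Split {q0,q3,q5} by δ(·,1) → {q3,q5} and {q0}.
Stable partition: {q1,q4} | {q3,q5} | {q6} | {q2} | {q0} — 5 equivalence classes.
State q1 belongs to the block {q1,q4}, which has 2 states.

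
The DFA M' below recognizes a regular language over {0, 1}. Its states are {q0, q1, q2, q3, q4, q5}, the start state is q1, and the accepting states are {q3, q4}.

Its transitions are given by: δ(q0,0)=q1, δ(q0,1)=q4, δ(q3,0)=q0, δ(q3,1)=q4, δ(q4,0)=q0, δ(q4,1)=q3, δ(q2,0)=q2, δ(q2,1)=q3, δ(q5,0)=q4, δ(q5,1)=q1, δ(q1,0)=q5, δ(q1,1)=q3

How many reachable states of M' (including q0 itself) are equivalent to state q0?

First remove the unreachable states {q2}; 5 states remain.
Start with accepting vs non-accepting: {q3,q4} | {q0,q1,q5}.
Split {q0,q1,q5} by δ(·,0) → {q0,q1} and {q5}.
Refine {q0,q1} on symbol 0: members go to different blocks, giving {q0} and {q1}.
No further refinement is possible. Final partition (4 blocks): {q3,q4} | {q0} | {q5} | {q1}.
The equivalence class containing q0 is {q0}, of size 1.

1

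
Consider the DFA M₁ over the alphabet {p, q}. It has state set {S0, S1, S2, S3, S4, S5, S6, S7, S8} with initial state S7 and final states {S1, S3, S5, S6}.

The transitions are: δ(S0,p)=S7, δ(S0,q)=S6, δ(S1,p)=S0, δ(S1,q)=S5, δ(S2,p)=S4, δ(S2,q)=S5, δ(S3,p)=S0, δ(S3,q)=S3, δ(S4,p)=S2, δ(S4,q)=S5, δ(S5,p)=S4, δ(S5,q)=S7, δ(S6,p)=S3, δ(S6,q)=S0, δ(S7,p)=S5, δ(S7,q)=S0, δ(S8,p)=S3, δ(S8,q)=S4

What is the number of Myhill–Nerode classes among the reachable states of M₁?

First remove the unreachable states {S1,S8}; 7 states remain.
P0 = {S3,S5,S6} | {S0,S2,S4,S7}.
Refine {S3,S5,S6} on symbol p: members go to different blocks, giving {S3,S5} and {S6}.
Split {S3,S5} by δ(·,q) → {S3} and {S5}.
On input p, block {S0,S2,S4,S7} splits into {S0,S2,S4} and {S7}.
On input p, block {S0,S2,S4} splits into {S2,S4} and {S0}.
The partition is now stable with 6 blocks: {S3} | {S2,S4} | {S6} | {S5} | {S7} | {S0}.

6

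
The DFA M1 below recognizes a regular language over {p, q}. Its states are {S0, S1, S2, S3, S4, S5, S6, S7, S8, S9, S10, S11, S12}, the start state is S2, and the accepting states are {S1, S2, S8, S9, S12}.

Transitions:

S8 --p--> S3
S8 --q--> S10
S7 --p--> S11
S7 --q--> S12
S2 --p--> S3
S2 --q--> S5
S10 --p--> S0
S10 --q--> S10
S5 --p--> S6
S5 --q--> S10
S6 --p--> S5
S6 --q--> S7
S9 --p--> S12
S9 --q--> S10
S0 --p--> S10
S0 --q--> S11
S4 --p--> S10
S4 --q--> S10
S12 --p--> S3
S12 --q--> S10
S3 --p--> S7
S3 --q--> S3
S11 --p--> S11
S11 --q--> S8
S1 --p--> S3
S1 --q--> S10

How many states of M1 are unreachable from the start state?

3

No path from S2 leads to S1, S4, S9; the other 10 states are all reachable.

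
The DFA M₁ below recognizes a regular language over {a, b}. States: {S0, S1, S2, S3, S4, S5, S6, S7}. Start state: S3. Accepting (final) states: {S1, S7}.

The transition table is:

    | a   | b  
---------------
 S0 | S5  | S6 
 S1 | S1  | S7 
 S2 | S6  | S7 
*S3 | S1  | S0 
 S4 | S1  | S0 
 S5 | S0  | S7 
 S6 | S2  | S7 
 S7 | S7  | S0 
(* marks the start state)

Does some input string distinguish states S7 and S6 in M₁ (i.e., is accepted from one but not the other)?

Yes

First remove the unreachable states {S4}; 7 states remain.
Initial partition by acceptance: {S1,S7} | {S0,S2,S3,S5,S6}.
On input b, block {S1,S7} splits into {S1} and {S7}.
On input a, block {S0,S2,S3,S5,S6} splits into {S0,S2,S5,S6} and {S3}.
Split {S0,S2,S5,S6} by δ(·,b) → {S2,S5,S6} and {S0}.
On input a, block {S2,S5,S6} splits into {S2,S6} and {S5}.
Stable partition: {S1} | {S2,S6} | {S7} | {S3} | {S0} | {S5} — 6 equivalence classes.
S7 and S6 end up in different blocks, so they are distinguishable. For instance, the string 'ε' is accepted from only S7.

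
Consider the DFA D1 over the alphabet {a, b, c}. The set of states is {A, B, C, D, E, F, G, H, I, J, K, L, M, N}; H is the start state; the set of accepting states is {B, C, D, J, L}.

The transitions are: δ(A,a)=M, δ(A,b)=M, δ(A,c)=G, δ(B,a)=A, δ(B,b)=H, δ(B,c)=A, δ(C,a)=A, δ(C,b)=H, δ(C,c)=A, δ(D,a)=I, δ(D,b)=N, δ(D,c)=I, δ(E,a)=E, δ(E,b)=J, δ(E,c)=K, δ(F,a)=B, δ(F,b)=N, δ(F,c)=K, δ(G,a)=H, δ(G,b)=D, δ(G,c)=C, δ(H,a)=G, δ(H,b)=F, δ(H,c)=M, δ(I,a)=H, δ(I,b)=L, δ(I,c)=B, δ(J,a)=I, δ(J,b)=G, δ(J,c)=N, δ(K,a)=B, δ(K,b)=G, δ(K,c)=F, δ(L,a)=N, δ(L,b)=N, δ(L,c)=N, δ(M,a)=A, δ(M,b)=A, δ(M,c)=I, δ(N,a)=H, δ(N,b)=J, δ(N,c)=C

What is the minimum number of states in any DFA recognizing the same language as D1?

6

States {E} cannot be reached from the start state, so discard them.
Start with accepting vs non-accepting: {B,C,D,J,L} | {A,F,G,H,I,K,M,N}.
Split {A,F,G,H,I,K,M,N} by δ(·,a) → {A,G,H,I,M,N} and {F,K}.
Refine {A,G,H,I,M,N} on symbol b: members go to different blocks, giving {G,I,N} and {A,M} and {H}.
On input a, block {B,C,D,J,L} splits into {D,J,L} and {B,C}.
Stable partition: {D,J,L} | {G,I,N} | {F,K} | {A,M} | {H} | {B,C} — 6 equivalence classes.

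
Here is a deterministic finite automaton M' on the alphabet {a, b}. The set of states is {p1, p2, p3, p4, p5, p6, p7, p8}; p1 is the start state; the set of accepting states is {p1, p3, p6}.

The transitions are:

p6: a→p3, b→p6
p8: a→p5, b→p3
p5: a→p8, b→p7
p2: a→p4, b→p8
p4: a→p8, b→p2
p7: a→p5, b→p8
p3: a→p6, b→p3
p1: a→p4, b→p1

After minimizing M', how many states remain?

5

Every state is reachable, so we keep all 8.
Initial partition by acceptance: {p1,p3,p6} | {p2,p4,p5,p7,p8}.
Refine {p1,p3,p6} on symbol a: members go to different blocks, giving {p3,p6} and {p1}.
Split {p2,p4,p5,p7,p8} by δ(·,b) → {p2,p4,p5,p7} and {p8}.
Split {p2,p4,p5,p7} by δ(·,a) → {p2,p7} and {p4,p5}.
No further refinement is possible. Final partition (5 blocks): {p3,p6} | {p2,p7} | {p1} | {p8} | {p4,p5}.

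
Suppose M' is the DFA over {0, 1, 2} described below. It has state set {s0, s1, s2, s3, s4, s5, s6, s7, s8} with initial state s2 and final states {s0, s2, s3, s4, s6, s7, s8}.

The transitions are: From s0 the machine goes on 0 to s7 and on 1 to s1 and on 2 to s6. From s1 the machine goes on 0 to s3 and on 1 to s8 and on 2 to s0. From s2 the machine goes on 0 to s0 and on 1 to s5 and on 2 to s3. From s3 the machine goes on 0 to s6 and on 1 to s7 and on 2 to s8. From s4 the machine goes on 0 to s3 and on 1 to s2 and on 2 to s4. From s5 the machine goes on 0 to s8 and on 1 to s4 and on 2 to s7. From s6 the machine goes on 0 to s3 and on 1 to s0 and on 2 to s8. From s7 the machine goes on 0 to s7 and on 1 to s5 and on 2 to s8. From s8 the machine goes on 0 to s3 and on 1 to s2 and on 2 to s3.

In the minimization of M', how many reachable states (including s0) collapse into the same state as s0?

All states are reachable from the start state.
P0 = {s0,s2,s3,s4,s6,s7,s8} | {s1,s5}.
Split {s0,s2,s3,s4,s6,s7,s8} by δ(·,1) → {s3,s4,s6,s8} and {s0,s2,s7}.
No further refinement is possible. Final partition (3 blocks): {s3,s4,s6,s8} | {s1,s5} | {s0,s2,s7}.
State s0 belongs to the block {s0,s2,s7}, which has 3 states.

3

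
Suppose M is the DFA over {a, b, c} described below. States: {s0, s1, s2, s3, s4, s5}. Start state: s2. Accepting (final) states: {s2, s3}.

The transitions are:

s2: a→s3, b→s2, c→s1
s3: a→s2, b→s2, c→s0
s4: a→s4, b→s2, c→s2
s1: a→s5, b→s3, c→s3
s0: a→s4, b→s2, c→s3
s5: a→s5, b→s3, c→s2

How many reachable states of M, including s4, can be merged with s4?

All states are reachable from the start state.
Initial partition by acceptance: {s2,s3} | {s0,s1,s4,s5}.
No further refinement is possible. Final partition (2 blocks): {s2,s3} | {s0,s1,s4,s5}.
The equivalence class containing s4 is {s0,s1,s4,s5}, of size 4.

4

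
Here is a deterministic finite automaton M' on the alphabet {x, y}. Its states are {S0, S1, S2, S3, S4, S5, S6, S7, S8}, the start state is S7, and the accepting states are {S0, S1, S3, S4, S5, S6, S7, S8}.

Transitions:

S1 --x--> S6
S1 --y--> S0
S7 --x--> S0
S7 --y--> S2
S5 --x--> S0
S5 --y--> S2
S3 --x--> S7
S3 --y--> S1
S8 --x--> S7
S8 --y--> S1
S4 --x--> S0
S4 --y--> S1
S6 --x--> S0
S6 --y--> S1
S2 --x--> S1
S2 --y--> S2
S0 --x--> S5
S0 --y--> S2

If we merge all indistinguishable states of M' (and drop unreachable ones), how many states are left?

4

Reachable states from the start: {S0,S1,S2,S5,S6,S7}. Unreachable: {S3,S4,S8} — drop them.
Start with accepting vs non-accepting: {S0,S1,S5,S6,S7} | {S2}.
On input y, block {S0,S1,S5,S6,S7} splits into {S0,S5,S7} and {S1,S6}.
Refine {S1,S6} on symbol x: members go to different blocks, giving {S1} and {S6}.
Stable partition: {S0,S5,S7} | {S2} | {S1} | {S6} — 4 equivalence classes.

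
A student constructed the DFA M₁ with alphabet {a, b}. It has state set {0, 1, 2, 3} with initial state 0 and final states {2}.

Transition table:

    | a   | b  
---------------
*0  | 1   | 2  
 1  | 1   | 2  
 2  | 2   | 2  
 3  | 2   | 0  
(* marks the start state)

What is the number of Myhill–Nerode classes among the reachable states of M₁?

First remove the unreachable states {3}; 3 states remain.
Initial partition by acceptance: {2} | {0,1}.
The partition is now stable with 2 blocks: {2} | {0,1}.

2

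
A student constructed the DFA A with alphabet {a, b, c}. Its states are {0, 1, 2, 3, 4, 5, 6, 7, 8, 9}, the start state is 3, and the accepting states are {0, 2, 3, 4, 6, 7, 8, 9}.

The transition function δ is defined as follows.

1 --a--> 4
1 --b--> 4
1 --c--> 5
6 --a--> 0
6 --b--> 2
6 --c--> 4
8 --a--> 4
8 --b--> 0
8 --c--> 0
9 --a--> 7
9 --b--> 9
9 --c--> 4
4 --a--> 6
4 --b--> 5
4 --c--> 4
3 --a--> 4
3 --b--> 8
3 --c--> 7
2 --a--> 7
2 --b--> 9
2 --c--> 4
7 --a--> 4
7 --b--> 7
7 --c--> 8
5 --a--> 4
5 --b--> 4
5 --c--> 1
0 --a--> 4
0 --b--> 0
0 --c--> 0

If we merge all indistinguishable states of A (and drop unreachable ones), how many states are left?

4

Start with accepting vs non-accepting: {0,2,3,4,6,7,8,9} | {1,5}.
Split {0,2,3,4,6,7,8,9} by δ(·,b) → {0,2,3,6,7,8,9} and {4}.
On input a, block {0,2,3,6,7,8,9} splits into {0,3,7,8} and {2,6,9}.
No further refinement is possible. Final partition (4 blocks): {0,3,7,8} | {1,5} | {4} | {2,6,9}.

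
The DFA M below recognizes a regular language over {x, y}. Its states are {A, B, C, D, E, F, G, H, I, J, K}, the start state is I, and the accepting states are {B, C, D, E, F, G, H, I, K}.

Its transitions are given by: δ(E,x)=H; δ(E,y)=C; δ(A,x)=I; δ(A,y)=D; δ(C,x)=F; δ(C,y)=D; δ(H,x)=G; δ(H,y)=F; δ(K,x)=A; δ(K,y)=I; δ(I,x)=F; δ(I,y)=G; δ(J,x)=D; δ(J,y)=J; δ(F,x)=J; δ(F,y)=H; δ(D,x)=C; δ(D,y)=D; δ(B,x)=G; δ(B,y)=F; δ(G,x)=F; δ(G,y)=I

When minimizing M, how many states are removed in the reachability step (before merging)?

Starting at I and following transitions, the reachable set is {C, D, F, G, H, I, J}. That leaves A, B, E, K unreachable — 4 in total.

4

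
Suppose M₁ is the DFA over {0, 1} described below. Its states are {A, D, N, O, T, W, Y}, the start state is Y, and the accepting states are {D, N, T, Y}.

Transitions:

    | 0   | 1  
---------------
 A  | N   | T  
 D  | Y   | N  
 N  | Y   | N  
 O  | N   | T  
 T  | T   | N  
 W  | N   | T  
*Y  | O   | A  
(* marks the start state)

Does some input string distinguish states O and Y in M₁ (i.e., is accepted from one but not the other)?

Yes

States {D,W} cannot be reached from the start state, so discard them.
Start with accepting vs non-accepting: {N,T,Y} | {A,O}.
On input 0, block {N,T,Y} splits into {N,T} and {Y}.
Refine {N,T} on symbol 0: members go to different blocks, giving {T} and {N}.
The partition is now stable with 4 blocks: {T} | {A,O} | {Y} | {N}.
O and Y end up in different blocks, so they are distinguishable. For instance, the string 'ε' is accepted from only Y.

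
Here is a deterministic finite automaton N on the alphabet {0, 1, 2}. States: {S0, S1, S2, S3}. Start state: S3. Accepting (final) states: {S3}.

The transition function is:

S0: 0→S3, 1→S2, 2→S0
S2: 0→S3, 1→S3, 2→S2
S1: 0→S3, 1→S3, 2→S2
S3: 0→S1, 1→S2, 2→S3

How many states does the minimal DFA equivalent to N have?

2

First remove the unreachable states {S0}; 3 states remain.
P0 = {S3} | {S1,S2}.
No further refinement is possible. Final partition (2 blocks): {S3} | {S1,S2}.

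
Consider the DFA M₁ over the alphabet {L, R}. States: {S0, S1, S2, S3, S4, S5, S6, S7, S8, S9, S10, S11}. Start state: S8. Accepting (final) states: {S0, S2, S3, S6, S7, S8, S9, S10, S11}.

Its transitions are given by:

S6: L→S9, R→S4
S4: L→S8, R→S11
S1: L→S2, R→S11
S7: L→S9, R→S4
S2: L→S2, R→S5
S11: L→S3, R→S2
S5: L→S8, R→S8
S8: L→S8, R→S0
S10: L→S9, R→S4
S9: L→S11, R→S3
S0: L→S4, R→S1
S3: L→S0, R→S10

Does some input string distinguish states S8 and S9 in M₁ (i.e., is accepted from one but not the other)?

First remove the unreachable states {S6,S7}; 10 states remain.
Initial partition by acceptance: {S0,S2,S3,S8,S9,S10,S11} | {S1,S4,S5}.
Split {S0,S2,S3,S8,S9,S10,S11} by δ(·,L) → {S2,S3,S8,S9,S10,S11} and {S0}.
Split {S2,S3,S8,S9,S10,S11} by δ(·,L) → {S2,S8,S9,S10,S11} and {S3}.
Refine {S2,S8,S9,S10,S11} on symbol L: members go to different blocks, giving {S2,S8,S9,S10} and {S11}.
Refine {S2,S8,S9,S10} on symbol L: members go to different blocks, giving {S2,S8,S10} and {S9}.
On input L, block {S2,S8,S10} splits into {S2,S8} and {S10}.
On input R, block {S2,S8} splits into {S2} and {S8}.
Split {S1,S4,S5} by δ(·,L) → {S4,S5} and {S1}.
Refine {S4,S5} on symbol R: members go to different blocks, giving {S4} and {S5}.
No further refinement is possible. Final partition (10 blocks): {S2} | {S4} | {S0} | {S3} | {S11} | {S9} | {S10} | {S8} | {S1} | {S5}.
S8 and S9 end up in different blocks, so they are distinguishable. For instance, the string 'RL' is accepted from only S9.

Yes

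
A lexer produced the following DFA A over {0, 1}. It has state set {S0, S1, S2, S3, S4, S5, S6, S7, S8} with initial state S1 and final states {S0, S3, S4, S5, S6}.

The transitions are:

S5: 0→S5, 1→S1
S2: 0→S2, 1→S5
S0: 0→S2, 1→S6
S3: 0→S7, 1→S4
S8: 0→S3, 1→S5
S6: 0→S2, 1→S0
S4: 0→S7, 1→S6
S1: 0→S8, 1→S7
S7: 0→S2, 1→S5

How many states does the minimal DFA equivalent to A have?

5

Every state is reachable, so we keep all 9.
Start with accepting vs non-accepting: {S0,S3,S4,S5,S6} | {S1,S2,S7,S8}.
On input 0, block {S0,S3,S4,S5,S6} splits into {S0,S3,S4,S6} and {S5}.
Refine {S1,S2,S7,S8} on symbol 0: members go to different blocks, giving {S1,S2,S7} and {S8}.
On input 0, block {S1,S2,S7} splits into {S2,S7} and {S1}.
The partition is now stable with 5 blocks: {S0,S3,S4,S6} | {S2,S7} | {S5} | {S8} | {S1}.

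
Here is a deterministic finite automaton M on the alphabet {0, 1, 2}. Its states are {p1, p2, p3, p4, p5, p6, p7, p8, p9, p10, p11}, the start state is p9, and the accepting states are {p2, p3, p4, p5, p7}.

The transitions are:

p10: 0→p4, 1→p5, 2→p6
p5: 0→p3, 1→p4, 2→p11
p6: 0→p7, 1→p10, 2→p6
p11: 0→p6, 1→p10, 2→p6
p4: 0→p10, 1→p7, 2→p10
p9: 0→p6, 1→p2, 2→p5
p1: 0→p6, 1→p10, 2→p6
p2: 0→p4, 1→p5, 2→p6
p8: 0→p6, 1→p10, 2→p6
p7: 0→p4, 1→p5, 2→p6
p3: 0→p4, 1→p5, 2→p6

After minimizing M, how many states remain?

7

States {p1,p8} cannot be reached from the start state, so discard them.
P0 = {p2,p3,p4,p5,p7} | {p6,p9,p10,p11}.
Split {p2,p3,p4,p5,p7} by δ(·,0) → {p2,p3,p5,p7} and {p4}.
Refine {p2,p3,p5,p7} on symbol 0: members go to different blocks, giving {p2,p3,p7} and {p5}.
Refine {p6,p9,p10,p11} on symbol 0: members go to different blocks, giving {p9,p11} and {p6} and {p10}.
Refine {p9,p11} on symbol 1: members go to different blocks, giving {p9} and {p11}.
No further refinement is possible. Final partition (7 blocks): {p2,p3,p7} | {p9} | {p4} | {p5} | {p6} | {p10} | {p11}.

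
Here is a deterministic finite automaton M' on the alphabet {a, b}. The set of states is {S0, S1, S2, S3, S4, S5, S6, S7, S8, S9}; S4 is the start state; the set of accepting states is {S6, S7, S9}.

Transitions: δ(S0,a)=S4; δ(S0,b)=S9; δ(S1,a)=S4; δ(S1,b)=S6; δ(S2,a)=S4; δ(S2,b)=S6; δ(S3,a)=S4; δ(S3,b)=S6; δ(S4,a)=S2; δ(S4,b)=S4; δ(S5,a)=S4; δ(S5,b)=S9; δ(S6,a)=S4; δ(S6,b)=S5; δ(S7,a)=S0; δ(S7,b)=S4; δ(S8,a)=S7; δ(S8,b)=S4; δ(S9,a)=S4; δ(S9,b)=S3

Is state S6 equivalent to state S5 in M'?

No

Reachable states from the start: {S2,S3,S4,S5,S6,S9}. Unreachable: {S0,S1,S7,S8} — drop them.
Start with accepting vs non-accepting: {S6,S9} | {S2,S3,S4,S5}.
Split {S2,S3,S4,S5} by δ(·,b) → {S2,S3,S5} and {S4}.
The partition is now stable with 3 blocks: {S6,S9} | {S2,S3,S5} | {S4}.
S6 and S5 end up in different blocks, so they are distinguishable. For instance, the string 'ε' is accepted from only S6.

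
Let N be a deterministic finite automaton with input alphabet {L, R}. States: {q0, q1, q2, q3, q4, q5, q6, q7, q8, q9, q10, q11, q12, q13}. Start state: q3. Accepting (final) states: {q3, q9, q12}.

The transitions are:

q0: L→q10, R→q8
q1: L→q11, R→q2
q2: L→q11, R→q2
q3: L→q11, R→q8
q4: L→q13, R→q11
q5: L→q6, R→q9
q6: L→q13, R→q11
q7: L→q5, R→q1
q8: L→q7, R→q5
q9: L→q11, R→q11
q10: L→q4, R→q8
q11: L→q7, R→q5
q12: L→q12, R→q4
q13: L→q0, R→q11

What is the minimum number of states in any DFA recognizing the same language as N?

6

Reachable states from the start: {q0,q1,q2,q3,q4,q5,q6,q7,q8,q9,q10,q11,q13}. Unreachable: {q12} — drop them.
Start with accepting vs non-accepting: {q3,q9} | {q0,q1,q2,q4,q5,q6,q7,q8,q10,q11,q13}.
Refine {q0,q1,q2,q4,q5,q6,q7,q8,q10,q11,q13} on symbol R: members go to different blocks, giving {q0,q1,q2,q4,q6,q7,q8,q10,q11,q13} and {q5}.
On input L, block {q0,q1,q2,q4,q6,q7,q8,q10,q11,q13} splits into {q0,q1,q2,q4,q6,q8,q10,q11,q13} and {q7}.
Split {q0,q1,q2,q4,q6,q8,q10,q11,q13} by δ(·,L) → {q0,q1,q2,q4,q6,q10,q13} and {q8,q11}.
Split {q0,q1,q2,q4,q6,q10,q13} by δ(·,L) → {q0,q4,q6,q10,q13} and {q1,q2}.
The partition is now stable with 6 blocks: {q3,q9} | {q0,q4,q6,q10,q13} | {q5} | {q7} | {q8,q11} | {q1,q2}.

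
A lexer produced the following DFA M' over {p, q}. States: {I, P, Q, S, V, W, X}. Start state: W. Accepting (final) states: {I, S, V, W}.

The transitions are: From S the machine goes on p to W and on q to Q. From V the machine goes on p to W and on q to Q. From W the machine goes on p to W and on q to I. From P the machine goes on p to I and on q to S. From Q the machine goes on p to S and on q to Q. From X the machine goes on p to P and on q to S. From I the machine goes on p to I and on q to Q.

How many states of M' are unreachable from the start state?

3

No path from W leads to P, V, X; the other 4 states are all reachable.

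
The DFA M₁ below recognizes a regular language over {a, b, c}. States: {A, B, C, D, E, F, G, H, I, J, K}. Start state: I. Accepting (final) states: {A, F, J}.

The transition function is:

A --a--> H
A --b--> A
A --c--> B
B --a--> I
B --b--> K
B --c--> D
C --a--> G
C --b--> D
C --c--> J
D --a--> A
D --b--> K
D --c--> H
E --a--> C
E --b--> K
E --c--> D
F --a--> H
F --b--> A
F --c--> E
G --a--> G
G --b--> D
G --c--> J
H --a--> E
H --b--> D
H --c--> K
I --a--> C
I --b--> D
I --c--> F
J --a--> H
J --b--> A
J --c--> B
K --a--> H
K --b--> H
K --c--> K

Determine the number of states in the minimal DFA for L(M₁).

Every state is reachable, so we keep all 11.
P0 = {A,F,J} | {B,C,D,E,G,H,I,K}.
Refine {B,C,D,E,G,H,I,K} on symbol a: members go to different blocks, giving {B,C,E,G,H,I,K} and {D}.
On input b, block {B,C,E,G,H,I,K} splits into {C,G,H,I} and {B,E,K}.
Split {C,G,H,I} by δ(·,a) → {C,G,I} and {H}.
Refine {B,E,K} on symbol a: members go to different blocks, giving {B,E} and {K}.
Stable partition: {A,F,J} | {C,G,I} | {D} | {B,E} | {H} | {K} — 6 equivalence classes.

6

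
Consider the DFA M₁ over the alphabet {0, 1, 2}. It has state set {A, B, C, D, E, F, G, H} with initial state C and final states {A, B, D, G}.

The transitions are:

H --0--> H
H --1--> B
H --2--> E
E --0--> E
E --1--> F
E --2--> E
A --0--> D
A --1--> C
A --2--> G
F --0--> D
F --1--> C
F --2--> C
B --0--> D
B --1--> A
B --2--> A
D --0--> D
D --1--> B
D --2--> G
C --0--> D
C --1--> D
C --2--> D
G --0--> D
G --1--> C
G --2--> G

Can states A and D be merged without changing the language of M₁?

States {E,F,H} cannot be reached from the start state, so discard them.
Initial partition by acceptance: {A,B,D,G} | {C}.
Refine {A,B,D,G} on symbol 1: members go to different blocks, giving {A,G} and {B,D}.
Refine {B,D} on symbol 1: members go to different blocks, giving {B} and {D}.
The partition is now stable with 4 blocks: {A,G} | {C} | {B} | {D}.
A and D end up in different blocks, so they are distinguishable. For instance, the string '1' is accepted from only D.

No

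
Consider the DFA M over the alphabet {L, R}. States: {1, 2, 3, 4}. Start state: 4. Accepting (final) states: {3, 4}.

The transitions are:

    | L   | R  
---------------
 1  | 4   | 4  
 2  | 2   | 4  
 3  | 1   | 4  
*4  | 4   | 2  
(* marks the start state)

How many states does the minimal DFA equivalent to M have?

2

Reachable states from the start: {2,4}. Unreachable: {1,3} — drop them.
Start with accepting vs non-accepting: {4} | {2}.
Stable partition: {4} | {2} — 2 equivalence classes.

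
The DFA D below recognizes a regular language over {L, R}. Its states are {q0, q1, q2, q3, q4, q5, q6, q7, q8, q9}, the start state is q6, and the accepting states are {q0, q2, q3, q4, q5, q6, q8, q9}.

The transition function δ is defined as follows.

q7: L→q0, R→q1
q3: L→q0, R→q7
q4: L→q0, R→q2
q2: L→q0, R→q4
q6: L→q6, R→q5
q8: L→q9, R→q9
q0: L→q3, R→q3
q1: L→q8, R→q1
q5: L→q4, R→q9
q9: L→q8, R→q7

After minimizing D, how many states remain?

All states are reachable from the start state.
Initial partition by acceptance: {q0,q2,q3,q4,q5,q6,q8,q9} | {q1,q7}.
On input R, block {q0,q2,q3,q4,q5,q6,q8,q9} splits into {q0,q2,q4,q5,q6,q8} and {q3,q9}.
On input L, block {q0,q2,q4,q5,q6,q8} splits into {q2,q4,q5,q6} and {q0,q8}.
Split {q2,q4,q5,q6} by δ(·,L) → {q2,q4} and {q5,q6}.
On input L, block {q5,q6} splits into {q5} and {q6}.
No further refinement is possible. Final partition (6 blocks): {q2,q4} | {q1,q7} | {q3,q9} | {q0,q8} | {q5} | {q6}.

6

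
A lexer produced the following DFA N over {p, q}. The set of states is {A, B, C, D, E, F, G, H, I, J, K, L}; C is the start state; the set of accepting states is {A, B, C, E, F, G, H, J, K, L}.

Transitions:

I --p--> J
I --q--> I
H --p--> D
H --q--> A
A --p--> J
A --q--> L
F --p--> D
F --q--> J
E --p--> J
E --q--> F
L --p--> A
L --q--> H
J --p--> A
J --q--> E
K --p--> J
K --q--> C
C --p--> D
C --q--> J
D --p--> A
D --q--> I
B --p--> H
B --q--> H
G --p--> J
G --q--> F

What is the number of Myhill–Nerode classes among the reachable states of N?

First remove the unreachable states {B,G,K}; 9 states remain.
Initial partition by acceptance: {A,C,E,F,H,J,L} | {D,I}.
On input p, block {A,C,E,F,H,J,L} splits into {A,E,J,L} and {C,F,H}.
Refine {A,E,J,L} on symbol q: members go to different blocks, giving {A,J} and {E,L}.
The partition is now stable with 4 blocks: {A,J} | {D,I} | {C,F,H} | {E,L}.

4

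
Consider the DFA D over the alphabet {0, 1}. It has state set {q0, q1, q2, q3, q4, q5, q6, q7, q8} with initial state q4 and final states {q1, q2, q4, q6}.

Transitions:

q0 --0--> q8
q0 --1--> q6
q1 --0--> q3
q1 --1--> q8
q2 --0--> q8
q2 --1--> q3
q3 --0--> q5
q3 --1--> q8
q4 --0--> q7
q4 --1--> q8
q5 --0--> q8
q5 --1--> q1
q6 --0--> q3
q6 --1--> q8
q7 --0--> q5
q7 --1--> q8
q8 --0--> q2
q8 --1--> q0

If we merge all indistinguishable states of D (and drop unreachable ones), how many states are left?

5

Every state is reachable, so we keep all 9.
Initial partition by acceptance: {q1,q2,q4,q6} | {q0,q3,q5,q7,q8}.
Split {q0,q3,q5,q7,q8} by δ(·,0) → {q0,q3,q5,q7} and {q8}.
Split {q1,q2,q4,q6} by δ(·,0) → {q1,q4,q6} and {q2}.
Split {q0,q3,q5,q7} by δ(·,0) → {q0,q5} and {q3,q7}.
The partition is now stable with 5 blocks: {q1,q4,q6} | {q0,q5} | {q8} | {q2} | {q3,q7}.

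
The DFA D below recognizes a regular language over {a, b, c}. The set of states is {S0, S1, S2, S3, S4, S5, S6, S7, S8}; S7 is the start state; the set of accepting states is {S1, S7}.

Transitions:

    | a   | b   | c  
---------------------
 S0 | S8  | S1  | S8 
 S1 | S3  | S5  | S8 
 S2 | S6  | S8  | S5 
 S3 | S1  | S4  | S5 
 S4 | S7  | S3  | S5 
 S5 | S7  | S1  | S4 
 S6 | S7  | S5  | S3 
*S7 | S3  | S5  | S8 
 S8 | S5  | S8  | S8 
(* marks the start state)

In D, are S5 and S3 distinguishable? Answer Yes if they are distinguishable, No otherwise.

Yes

States {S0,S2,S6} cannot be reached from the start state, so discard them.
P0 = {S1,S7} | {S3,S4,S5,S8}.
Refine {S3,S4,S5,S8} on symbol a: members go to different blocks, giving {S3,S4,S5} and {S8}.
Split {S3,S4,S5} by δ(·,b) → {S3,S4} and {S5}.
No further refinement is possible. Final partition (4 blocks): {S1,S7} | {S3,S4} | {S8} | {S5}.
S5 and S3 end up in different blocks, so they are distinguishable. For instance, the string 'b' is accepted from only S5.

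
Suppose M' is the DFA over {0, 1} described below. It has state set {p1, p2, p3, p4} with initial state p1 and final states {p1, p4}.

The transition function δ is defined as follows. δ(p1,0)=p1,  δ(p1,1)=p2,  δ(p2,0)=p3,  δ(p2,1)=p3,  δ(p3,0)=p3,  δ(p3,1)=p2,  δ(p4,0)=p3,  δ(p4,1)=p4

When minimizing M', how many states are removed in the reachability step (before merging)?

1

BFS from p1 reaches {p1, p2, p3}; the 1 state(s) p4 are never visited.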